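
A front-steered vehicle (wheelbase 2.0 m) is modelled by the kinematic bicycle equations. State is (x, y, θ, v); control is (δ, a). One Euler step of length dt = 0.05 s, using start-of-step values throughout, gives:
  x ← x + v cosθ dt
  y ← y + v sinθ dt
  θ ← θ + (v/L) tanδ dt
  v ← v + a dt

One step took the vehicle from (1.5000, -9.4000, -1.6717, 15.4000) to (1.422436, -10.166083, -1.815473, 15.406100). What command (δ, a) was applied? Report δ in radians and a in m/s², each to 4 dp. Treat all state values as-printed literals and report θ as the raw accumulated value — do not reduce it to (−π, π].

δ = -0.3574, a = 0.1220

a = (v'−v)/dt = (0.006100)/0.05 = 0.1220
Δθ = θ'−θ = -0.143773;  (v·dt/L) = 15.4000·0.05/2.0 = 0.385000
tan δ = Δθ·L/(v·dt) = -0.373436  →  δ = -0.3574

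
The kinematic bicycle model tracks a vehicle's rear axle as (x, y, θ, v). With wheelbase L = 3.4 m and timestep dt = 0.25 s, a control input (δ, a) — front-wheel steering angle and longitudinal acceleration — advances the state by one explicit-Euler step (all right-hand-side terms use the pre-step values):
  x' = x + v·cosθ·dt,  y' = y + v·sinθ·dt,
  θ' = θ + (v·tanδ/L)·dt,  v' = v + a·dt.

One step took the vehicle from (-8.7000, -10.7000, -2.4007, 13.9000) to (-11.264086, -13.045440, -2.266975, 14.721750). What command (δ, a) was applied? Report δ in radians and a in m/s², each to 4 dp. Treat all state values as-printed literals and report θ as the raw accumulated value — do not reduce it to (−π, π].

δ = 0.1301, a = 3.2870

a = (v'−v)/dt = (0.821750)/0.25 = 3.2870
Δθ = θ'−θ = 0.133725;  (v·dt/L) = 13.9000·0.25/3.4 = 1.022059
tan δ = Δθ·L/(v·dt) = 0.130839  →  δ = 0.1301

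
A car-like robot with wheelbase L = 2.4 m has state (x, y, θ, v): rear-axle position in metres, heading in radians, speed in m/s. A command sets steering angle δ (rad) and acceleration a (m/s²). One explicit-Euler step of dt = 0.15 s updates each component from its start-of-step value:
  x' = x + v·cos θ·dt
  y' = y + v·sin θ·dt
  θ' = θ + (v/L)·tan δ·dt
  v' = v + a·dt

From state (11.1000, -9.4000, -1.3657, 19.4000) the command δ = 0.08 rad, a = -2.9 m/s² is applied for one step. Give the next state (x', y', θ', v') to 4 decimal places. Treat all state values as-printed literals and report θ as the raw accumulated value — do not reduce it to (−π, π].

(11.6927, -12.2490, -1.2685, 18.9650)

x' = 11.1000 + 19.4000·cos(-1.3657)·0.15 = 11.6927
y' = -9.4000 + 19.4000·sin(-1.3657)·0.15 = -12.2490
θ' = -1.3657 + (19.4000/2.4)·tan(0.08)·0.15 = -1.2685
v' = 19.4000 − 2.9000·0.15 = 18.9650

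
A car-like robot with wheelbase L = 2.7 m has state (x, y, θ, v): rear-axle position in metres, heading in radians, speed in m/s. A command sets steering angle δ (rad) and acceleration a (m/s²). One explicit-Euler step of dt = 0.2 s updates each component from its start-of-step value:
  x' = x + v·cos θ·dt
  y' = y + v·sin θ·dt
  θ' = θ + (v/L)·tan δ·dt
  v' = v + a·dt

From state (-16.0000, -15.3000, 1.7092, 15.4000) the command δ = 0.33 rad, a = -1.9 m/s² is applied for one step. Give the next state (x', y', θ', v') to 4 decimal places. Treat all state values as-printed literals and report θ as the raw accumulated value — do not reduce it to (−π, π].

(-16.4249, -12.2495, 2.0999, 15.0200)

x' = -16.0000 + 15.4000·cos(1.7092)·0.2 = -16.4249
y' = -15.3000 + 15.4000·sin(1.7092)·0.2 = -12.2495
θ' = 1.7092 + (15.4000/2.7)·tan(0.33)·0.2 = 2.0999
v' = 15.4000 − 1.9000·0.2 = 15.0200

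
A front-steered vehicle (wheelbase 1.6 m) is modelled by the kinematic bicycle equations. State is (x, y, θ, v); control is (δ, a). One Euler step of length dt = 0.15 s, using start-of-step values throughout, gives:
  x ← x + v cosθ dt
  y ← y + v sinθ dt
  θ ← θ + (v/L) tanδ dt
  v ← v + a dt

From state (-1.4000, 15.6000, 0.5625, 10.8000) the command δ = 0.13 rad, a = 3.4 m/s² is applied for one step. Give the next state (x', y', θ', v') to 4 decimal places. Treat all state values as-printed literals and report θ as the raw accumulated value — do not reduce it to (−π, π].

x' = -1.4000 + 10.8000·cos(0.5625)·0.15 = -0.0296
y' = 15.6000 + 10.8000·sin(0.5625)·0.15 = 16.4640
θ' = 0.5625 + (10.8000/1.6)·tan(0.13)·0.15 = 0.6949
v' = 10.8000 + 3.4000·0.15 = 11.3100

(-0.0296, 16.4640, 0.6949, 11.3100)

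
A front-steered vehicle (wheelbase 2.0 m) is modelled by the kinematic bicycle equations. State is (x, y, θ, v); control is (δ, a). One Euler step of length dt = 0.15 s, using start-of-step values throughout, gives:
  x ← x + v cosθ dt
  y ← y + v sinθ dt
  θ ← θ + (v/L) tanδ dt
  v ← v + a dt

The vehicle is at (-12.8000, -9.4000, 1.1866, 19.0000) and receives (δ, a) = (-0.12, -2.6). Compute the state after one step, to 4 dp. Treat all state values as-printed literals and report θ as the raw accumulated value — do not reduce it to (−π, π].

(-11.7318, -6.7578, 1.0148, 18.6100)

x' = -12.8000 + 19.0000·cos(1.1866)·0.15 = -11.7318
y' = -9.4000 + 19.0000·sin(1.1866)·0.15 = -6.7578
θ' = 1.1866 + (19.0000/2.0)·tan(-0.12)·0.15 = 1.0148
v' = 19.0000 − 2.6000·0.15 = 18.6100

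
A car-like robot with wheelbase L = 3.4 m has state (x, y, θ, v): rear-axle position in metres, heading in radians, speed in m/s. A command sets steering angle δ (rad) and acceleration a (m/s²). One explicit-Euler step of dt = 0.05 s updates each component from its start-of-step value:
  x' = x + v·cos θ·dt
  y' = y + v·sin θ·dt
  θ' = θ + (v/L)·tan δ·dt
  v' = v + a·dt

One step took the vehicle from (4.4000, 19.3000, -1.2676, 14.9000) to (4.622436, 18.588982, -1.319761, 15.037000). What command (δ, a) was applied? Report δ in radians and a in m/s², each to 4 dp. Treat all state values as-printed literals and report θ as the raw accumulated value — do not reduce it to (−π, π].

a = (v'−v)/dt = (0.137000)/0.05 = 2.7400
Δθ = θ'−θ = -0.052161;  (v·dt/L) = 14.9000·0.05/3.4 = 0.219118
tan δ = Δθ·L/(v·dt) = -0.238050  →  δ = -0.2337

δ = -0.2337, a = 2.7400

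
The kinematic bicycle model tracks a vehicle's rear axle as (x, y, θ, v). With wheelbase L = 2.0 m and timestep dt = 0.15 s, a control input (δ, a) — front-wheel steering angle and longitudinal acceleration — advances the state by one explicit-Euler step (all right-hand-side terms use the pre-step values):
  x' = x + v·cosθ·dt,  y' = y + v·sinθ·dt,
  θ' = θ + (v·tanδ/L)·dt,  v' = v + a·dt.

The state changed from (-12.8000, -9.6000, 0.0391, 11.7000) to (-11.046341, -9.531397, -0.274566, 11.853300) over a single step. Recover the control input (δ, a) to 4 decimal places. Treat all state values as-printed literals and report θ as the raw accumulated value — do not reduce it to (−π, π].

a = (v'−v)/dt = (0.153300)/0.15 = 1.0220
Δθ = θ'−θ = -0.313666;  (v·dt/L) = 11.7000·0.15/2.0 = 0.877500
tan δ = Δθ·L/(v·dt) = -0.357454  →  δ = -0.3433

δ = -0.3433, a = 1.0220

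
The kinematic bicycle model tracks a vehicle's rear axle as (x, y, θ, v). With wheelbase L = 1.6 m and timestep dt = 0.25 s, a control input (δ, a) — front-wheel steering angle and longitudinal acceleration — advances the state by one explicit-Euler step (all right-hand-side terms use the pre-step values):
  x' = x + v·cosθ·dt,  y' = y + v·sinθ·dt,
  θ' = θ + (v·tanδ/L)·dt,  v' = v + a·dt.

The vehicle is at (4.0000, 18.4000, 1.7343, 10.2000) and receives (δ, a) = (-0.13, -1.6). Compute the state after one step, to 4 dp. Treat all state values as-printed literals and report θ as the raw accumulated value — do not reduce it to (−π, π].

(3.5849, 20.9160, 1.5259, 9.8000)

x' = 4.0000 + 10.2000·cos(1.7343)·0.25 = 3.5849
y' = 18.4000 + 10.2000·sin(1.7343)·0.25 = 20.9160
θ' = 1.7343 + (10.2000/1.6)·tan(-0.13)·0.25 = 1.5259
v' = 10.2000 − 1.6000·0.25 = 9.8000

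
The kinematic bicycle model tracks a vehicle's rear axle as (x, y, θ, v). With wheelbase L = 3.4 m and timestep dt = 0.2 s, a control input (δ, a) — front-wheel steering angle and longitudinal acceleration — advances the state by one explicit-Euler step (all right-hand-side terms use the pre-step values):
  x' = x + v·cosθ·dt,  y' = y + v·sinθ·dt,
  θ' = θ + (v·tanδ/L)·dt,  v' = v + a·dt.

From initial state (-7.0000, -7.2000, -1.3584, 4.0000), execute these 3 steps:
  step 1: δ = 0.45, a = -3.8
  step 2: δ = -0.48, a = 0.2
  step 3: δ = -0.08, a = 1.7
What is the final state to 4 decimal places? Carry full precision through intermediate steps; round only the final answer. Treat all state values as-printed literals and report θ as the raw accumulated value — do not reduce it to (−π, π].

(-6.4763, -9.2351, -1.3594, 3.6200)

after step 1 (δ=0.45, a=-3.8): (-6.831358, -7.982023, -1.244740, 3.240000)
after step 2 (δ=-0.48, a=0.2): (-6.623797, -8.595882, -1.343962, 3.280000)
after step 3 (δ=-0.08, a=1.7): (-6.476267, -9.235077, -1.359431, 3.620000)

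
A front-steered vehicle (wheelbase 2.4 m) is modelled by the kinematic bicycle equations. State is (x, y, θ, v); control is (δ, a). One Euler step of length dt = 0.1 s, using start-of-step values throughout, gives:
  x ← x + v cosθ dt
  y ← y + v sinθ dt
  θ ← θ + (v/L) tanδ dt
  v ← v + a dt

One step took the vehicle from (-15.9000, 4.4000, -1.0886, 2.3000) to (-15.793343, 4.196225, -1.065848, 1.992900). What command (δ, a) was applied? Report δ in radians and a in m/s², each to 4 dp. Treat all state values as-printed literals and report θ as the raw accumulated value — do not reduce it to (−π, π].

δ = 0.2331, a = -3.0710

a = (v'−v)/dt = (-0.307100)/0.1 = -3.0710
Δθ = θ'−θ = 0.022752;  (v·dt/L) = 2.3000·0.1/2.4 = 0.095833
tan δ = Δθ·L/(v·dt) = 0.237412  →  δ = 0.2331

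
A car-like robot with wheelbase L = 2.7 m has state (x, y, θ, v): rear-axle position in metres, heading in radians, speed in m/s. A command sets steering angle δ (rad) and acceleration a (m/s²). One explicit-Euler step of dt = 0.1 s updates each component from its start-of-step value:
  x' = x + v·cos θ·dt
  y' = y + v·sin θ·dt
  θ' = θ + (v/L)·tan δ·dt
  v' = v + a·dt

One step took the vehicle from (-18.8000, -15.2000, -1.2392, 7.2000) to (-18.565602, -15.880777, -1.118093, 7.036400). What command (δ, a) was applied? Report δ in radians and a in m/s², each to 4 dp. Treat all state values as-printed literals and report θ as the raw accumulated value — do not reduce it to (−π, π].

δ = 0.4263, a = -1.6360

a = (v'−v)/dt = (-0.163600)/0.1 = -1.6360
Δθ = θ'−θ = 0.121107;  (v·dt/L) = 7.2000·0.1/2.7 = 0.266667
tan δ = Δθ·L/(v·dt) = 0.454151  →  δ = 0.4263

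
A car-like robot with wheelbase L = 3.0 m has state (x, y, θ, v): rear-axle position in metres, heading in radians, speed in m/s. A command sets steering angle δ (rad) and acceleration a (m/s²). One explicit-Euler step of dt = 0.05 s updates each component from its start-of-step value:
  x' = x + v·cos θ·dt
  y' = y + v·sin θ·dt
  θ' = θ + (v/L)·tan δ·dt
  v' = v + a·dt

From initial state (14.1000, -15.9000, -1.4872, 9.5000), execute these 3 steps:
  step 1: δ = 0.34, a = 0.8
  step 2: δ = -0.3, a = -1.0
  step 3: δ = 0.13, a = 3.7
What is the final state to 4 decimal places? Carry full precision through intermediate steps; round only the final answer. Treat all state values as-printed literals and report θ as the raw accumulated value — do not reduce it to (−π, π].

(14.2489, -17.3183, -1.4597, 9.6750)

after step 1 (δ=0.34, a=0.8): (14.139662, -16.373341, -1.431192, 9.540000)
after step 2 (δ=-0.3, a=-1.0): (14.206037, -16.845701, -1.480376, 9.490000)
after step 3 (δ=0.13, a=3.7): (14.248883, -17.318262, -1.459698, 9.675000)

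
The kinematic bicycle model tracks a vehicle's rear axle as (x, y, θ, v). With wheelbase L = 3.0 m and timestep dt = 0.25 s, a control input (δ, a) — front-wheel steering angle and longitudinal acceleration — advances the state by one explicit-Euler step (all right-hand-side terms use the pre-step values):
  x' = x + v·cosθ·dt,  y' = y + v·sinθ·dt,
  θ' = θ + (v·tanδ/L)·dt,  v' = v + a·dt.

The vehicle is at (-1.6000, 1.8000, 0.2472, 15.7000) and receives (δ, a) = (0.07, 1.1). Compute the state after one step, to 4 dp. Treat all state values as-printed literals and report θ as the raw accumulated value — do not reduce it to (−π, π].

x' = -1.6000 + 15.7000·cos(0.2472)·0.25 = 2.2057
y' = 1.8000 + 15.7000·sin(0.2472)·0.25 = 2.7604
θ' = 0.2472 + (15.7000/3.0)·tan(0.07)·0.25 = 0.3389
v' = 15.7000 + 1.1000·0.25 = 15.9750

(2.2057, 2.7604, 0.3389, 15.9750)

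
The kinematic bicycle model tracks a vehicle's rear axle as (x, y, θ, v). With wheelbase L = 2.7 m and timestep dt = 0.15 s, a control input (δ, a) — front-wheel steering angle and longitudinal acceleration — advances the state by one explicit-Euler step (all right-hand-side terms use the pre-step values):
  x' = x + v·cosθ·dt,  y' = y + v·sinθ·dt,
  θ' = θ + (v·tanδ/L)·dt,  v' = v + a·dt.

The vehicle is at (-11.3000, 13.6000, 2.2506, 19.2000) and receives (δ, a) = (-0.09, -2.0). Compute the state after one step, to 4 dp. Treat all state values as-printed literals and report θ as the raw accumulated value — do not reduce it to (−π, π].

(-13.1105, 15.8398, 2.1543, 18.9000)

x' = -11.3000 + 19.2000·cos(2.2506)·0.15 = -13.1105
y' = 13.6000 + 19.2000·sin(2.2506)·0.15 = 15.8398
θ' = 2.2506 + (19.2000/2.7)·tan(-0.09)·0.15 = 2.1543
v' = 19.2000 − 2.0000·0.15 = 18.9000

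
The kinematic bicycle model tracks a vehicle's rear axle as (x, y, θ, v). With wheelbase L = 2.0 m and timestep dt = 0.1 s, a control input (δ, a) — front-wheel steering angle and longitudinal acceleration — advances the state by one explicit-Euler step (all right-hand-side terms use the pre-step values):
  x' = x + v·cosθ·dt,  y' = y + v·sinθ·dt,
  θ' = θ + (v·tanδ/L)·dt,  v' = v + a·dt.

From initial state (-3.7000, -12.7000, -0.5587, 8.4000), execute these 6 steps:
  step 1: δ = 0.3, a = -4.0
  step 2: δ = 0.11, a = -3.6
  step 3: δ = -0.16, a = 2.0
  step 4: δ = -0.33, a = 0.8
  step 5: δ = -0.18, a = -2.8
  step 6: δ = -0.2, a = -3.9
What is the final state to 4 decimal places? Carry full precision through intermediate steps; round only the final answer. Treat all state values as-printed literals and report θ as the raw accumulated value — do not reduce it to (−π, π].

(0.4245, -15.0012, -0.7300, 7.2500)

after step 1 (δ=0.3, a=-4.0): (-2.987726, -13.145271, -0.428779, 8.000000)
after step 2 (δ=0.11, a=-3.6): (-2.260147, -13.477879, -0.384600, 7.640000)
after step 3 (δ=-0.16, a=2.0): (-1.551958, -13.764523, -0.446247, 7.840000)
after step 4 (δ=-0.33, a=0.8): (-0.844733, -14.102885, -0.580517, 7.920000)
after step 5 (δ=-0.18, a=-2.8): (-0.182479, -14.537262, -0.652577, 7.640000)
after step 6 (δ=-0.2, a=-3.9): (0.424535, -15.001191, -0.730012, 7.250000)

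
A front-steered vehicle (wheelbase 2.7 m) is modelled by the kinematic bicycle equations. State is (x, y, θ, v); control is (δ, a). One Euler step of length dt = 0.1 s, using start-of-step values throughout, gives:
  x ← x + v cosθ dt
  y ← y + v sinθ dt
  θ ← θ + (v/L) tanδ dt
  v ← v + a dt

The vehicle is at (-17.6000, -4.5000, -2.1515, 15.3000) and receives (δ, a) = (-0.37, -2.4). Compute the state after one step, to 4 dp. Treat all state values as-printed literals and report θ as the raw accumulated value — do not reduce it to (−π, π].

(-18.4394, -5.7792, -2.3713, 15.0600)

x' = -17.6000 + 15.3000·cos(-2.1515)·0.1 = -18.4394
y' = -4.5000 + 15.3000·sin(-2.1515)·0.1 = -5.7792
θ' = -2.1515 + (15.3000/2.7)·tan(-0.37)·0.1 = -2.3713
v' = 15.3000 − 2.4000·0.1 = 15.0600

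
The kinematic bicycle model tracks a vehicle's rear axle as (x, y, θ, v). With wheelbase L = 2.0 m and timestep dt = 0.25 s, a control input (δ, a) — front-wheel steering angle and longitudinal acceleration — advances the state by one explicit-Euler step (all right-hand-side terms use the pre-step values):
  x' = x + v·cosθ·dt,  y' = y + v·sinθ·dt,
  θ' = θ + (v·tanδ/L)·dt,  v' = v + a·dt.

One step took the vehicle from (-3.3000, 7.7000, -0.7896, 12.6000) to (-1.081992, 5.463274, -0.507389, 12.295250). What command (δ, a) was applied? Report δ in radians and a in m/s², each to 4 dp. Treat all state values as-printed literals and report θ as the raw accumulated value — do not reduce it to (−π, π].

δ = 0.1773, a = -1.2190

a = (v'−v)/dt = (-0.304750)/0.25 = -1.2190
Δθ = θ'−θ = 0.282211;  (v·dt/L) = 12.6000·0.25/2.0 = 1.575000
tan δ = Δθ·L/(v·dt) = 0.179182  →  δ = 0.1773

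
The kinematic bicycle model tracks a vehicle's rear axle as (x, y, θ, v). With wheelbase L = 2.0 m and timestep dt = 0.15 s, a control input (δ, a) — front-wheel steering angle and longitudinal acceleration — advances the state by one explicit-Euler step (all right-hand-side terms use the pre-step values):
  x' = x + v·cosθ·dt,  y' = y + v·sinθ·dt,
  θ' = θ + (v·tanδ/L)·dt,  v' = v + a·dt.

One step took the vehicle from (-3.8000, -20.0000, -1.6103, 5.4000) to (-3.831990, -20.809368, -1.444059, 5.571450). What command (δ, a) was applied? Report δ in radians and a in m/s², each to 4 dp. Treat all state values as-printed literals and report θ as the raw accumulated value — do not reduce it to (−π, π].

a = (v'−v)/dt = (0.171450)/0.15 = 1.1430
Δθ = θ'−θ = 0.166241;  (v·dt/L) = 5.4000·0.15/2.0 = 0.405000
tan δ = Δθ·L/(v·dt) = 0.410472  →  δ = 0.3895

δ = 0.3895, a = 1.1430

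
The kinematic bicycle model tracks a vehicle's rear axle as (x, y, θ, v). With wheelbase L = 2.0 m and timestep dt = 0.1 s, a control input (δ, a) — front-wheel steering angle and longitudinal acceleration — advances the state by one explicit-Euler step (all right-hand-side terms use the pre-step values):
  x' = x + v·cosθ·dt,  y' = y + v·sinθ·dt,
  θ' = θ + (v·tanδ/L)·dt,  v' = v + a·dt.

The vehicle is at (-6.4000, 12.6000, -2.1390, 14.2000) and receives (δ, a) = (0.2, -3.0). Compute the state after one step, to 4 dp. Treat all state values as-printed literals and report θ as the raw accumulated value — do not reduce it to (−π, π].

(-7.1641, 11.4031, -1.9951, 13.9000)

x' = -6.4000 + 14.2000·cos(-2.1390)·0.1 = -7.1641
y' = 12.6000 + 14.2000·sin(-2.1390)·0.1 = 11.4031
θ' = -2.1390 + (14.2000/2.0)·tan(0.2)·0.1 = -1.9951
v' = 14.2000 − 3.0000·0.1 = 13.9000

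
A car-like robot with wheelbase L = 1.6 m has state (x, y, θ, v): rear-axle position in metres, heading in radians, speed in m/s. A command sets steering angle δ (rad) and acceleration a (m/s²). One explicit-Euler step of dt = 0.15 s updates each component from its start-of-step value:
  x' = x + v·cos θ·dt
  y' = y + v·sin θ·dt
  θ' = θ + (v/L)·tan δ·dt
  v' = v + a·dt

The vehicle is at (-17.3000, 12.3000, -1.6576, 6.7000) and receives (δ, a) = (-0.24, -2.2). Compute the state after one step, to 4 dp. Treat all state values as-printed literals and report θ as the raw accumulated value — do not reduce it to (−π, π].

(-17.3871, 11.2988, -1.8113, 6.3700)

x' = -17.3000 + 6.7000·cos(-1.6576)·0.15 = -17.3871
y' = 12.3000 + 6.7000·sin(-1.6576)·0.15 = 11.2988
θ' = -1.6576 + (6.7000/1.6)·tan(-0.24)·0.15 = -1.8113
v' = 6.7000 − 2.2000·0.15 = 6.3700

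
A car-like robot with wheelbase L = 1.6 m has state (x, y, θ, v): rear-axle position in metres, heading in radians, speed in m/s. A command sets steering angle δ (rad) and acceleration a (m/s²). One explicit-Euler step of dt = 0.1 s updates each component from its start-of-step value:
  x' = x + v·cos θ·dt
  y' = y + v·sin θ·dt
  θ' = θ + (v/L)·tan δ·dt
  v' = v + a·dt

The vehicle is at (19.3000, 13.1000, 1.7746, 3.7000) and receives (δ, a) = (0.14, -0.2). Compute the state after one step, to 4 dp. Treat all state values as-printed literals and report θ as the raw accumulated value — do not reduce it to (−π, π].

x' = 19.3000 + 3.7000·cos(1.7746)·0.1 = 19.2251
y' = 13.1000 + 3.7000·sin(1.7746)·0.1 = 13.4623
θ' = 1.7746 + (3.7000/1.6)·tan(0.14)·0.1 = 1.8072
v' = 3.7000 − 0.2000·0.1 = 3.6800

(19.2251, 13.4623, 1.8072, 3.6800)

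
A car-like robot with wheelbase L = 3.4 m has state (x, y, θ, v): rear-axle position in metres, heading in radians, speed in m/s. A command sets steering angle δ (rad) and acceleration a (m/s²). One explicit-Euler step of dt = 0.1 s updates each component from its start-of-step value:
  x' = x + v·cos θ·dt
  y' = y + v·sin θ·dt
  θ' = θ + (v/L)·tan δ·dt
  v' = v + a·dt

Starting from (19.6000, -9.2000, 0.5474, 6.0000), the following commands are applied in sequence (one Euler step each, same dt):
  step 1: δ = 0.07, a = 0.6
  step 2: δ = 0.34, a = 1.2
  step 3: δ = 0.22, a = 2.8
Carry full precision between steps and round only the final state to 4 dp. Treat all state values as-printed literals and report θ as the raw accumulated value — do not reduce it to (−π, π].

(21.1278, -8.2054, 0.6635, 6.4600)

after step 1 (δ=0.07, a=0.6): (20.112328, -8.887719, 0.559773, 6.060000)
after step 2 (δ=0.34, a=1.2): (20.625838, -8.565936, 0.622822, 6.180000)
after step 3 (δ=0.22, a=2.8): (21.127800, -8.205439, 0.663468, 6.460000)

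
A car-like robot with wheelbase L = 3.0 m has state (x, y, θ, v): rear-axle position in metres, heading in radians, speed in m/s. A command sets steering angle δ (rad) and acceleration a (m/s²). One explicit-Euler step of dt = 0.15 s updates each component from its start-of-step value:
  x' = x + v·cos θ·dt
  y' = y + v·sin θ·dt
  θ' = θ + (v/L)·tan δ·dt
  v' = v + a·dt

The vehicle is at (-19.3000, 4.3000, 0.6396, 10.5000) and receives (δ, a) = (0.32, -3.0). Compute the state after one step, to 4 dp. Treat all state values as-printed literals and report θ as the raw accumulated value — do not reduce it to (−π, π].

x' = -19.3000 + 10.5000·cos(0.6396)·0.15 = -18.0363
y' = 4.3000 + 10.5000·sin(0.6396)·0.15 = 5.2401
θ' = 0.6396 + (10.5000/3.0)·tan(0.32)·0.15 = 0.8136
v' = 10.5000 − 3.0000·0.15 = 10.0500

(-18.0363, 5.2401, 0.8136, 10.0500)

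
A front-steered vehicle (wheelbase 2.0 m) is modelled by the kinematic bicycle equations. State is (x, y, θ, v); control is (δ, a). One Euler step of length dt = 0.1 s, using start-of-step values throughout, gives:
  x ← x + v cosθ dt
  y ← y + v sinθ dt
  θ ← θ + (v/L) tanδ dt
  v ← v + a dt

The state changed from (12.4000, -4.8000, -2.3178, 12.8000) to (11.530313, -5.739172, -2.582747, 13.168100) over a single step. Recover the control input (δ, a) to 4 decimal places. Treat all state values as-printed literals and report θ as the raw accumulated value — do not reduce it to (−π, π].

a = (v'−v)/dt = (0.368100)/0.1 = 3.6810
Δθ = θ'−θ = -0.264947;  (v·dt/L) = 12.8000·0.1/2.0 = 0.640000
tan δ = Δθ·L/(v·dt) = -0.413980  →  δ = -0.3925

δ = -0.3925, a = 3.6810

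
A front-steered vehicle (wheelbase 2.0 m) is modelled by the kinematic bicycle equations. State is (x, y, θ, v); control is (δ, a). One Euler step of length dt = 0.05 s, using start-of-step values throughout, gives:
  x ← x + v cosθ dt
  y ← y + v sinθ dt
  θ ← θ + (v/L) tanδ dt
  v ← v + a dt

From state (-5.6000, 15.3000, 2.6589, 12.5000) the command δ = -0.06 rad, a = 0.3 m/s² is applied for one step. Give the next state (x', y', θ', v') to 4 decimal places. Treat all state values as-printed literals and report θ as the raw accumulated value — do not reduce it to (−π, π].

x' = -5.6000 + 12.5000·cos(2.6589)·0.05 = -6.1536
y' = 15.3000 + 12.5000·sin(2.6589)·0.05 = 15.5901
θ' = 2.6589 + (12.5000/2.0)·tan(-0.06)·0.05 = 2.6401
v' = 12.5000 + 0.3000·0.05 = 12.5150

(-6.1536, 15.5901, 2.6401, 12.5150)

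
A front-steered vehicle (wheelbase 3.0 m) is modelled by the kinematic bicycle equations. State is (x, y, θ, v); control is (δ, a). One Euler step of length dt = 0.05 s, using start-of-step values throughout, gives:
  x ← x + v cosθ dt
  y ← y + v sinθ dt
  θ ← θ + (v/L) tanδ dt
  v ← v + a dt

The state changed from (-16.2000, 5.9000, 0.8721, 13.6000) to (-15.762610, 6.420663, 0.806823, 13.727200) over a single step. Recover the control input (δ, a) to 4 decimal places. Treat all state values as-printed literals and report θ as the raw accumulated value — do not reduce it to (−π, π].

δ = -0.2804, a = 2.5440

a = (v'−v)/dt = (0.127200)/0.05 = 2.5440
Δθ = θ'−θ = -0.065277;  (v·dt/L) = 13.6000·0.05/3.0 = 0.226667
tan δ = Δθ·L/(v·dt) = -0.287987  →  δ = -0.2804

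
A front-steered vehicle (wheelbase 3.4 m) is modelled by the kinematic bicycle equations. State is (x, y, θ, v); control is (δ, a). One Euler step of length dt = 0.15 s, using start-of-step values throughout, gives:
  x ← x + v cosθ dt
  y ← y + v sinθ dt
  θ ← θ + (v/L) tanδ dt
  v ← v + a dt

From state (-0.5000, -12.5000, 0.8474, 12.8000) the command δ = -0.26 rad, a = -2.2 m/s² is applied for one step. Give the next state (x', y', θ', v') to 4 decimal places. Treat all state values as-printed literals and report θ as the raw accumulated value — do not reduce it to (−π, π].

x' = -0.5000 + 12.8000·cos(0.8474)·0.15 = 0.7709
y' = -12.5000 + 12.8000·sin(0.8474)·0.15 = -11.0608
θ' = 0.8474 + (12.8000/3.4)·tan(-0.26)·0.15 = 0.6972
v' = 12.8000 − 2.2000·0.15 = 12.4700

(0.7709, -11.0608, 0.6972, 12.4700)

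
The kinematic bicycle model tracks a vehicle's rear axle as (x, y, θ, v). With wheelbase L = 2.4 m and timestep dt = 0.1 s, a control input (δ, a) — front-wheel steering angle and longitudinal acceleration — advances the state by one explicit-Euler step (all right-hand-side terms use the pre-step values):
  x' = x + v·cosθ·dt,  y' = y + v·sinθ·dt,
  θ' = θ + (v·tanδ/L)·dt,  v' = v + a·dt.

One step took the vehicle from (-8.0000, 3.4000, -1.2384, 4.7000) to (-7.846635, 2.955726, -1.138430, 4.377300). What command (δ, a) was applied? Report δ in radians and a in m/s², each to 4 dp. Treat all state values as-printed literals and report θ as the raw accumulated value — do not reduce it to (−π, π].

a = (v'−v)/dt = (-0.322700)/0.1 = -3.2270
Δθ = θ'−θ = 0.099970;  (v·dt/L) = 4.7000·0.1/2.4 = 0.195833
tan δ = Δθ·L/(v·dt) = 0.510485  →  δ = 0.4720

δ = 0.4720, a = -3.2270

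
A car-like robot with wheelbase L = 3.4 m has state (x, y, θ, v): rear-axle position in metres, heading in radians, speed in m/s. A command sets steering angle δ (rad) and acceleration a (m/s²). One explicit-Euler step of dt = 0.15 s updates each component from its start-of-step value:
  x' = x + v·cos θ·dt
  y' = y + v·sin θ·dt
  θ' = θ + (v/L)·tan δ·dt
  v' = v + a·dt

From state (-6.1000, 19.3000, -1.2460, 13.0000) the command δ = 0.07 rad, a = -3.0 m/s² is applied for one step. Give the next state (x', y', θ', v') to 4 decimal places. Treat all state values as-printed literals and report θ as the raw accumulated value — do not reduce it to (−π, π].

(-5.4777, 17.4520, -1.2058, 12.5500)

x' = -6.1000 + 13.0000·cos(-1.2460)·0.15 = -5.4777
y' = 19.3000 + 13.0000·sin(-1.2460)·0.15 = 17.4520
θ' = -1.2460 + (13.0000/3.4)·tan(0.07)·0.15 = -1.2058
v' = 13.0000 − 3.0000·0.15 = 12.5500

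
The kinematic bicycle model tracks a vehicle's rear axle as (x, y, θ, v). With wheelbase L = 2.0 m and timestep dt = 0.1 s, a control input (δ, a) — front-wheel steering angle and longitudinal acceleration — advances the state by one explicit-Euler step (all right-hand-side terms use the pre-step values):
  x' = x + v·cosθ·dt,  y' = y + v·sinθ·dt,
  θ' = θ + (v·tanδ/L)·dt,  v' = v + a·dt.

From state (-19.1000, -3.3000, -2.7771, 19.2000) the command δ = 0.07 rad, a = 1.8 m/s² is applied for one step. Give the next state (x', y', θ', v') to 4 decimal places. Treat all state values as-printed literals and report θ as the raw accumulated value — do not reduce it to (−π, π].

x' = -19.1000 + 19.2000·cos(-2.7771)·0.1 = -20.8939
y' = -3.3000 + 19.2000·sin(-2.7771)·0.1 = -3.9844
θ' = -2.7771 + (19.2000/2.0)·tan(0.07)·0.1 = -2.7098
v' = 19.2000 + 1.8000·0.1 = 19.3800

(-20.8939, -3.9844, -2.7098, 19.3800)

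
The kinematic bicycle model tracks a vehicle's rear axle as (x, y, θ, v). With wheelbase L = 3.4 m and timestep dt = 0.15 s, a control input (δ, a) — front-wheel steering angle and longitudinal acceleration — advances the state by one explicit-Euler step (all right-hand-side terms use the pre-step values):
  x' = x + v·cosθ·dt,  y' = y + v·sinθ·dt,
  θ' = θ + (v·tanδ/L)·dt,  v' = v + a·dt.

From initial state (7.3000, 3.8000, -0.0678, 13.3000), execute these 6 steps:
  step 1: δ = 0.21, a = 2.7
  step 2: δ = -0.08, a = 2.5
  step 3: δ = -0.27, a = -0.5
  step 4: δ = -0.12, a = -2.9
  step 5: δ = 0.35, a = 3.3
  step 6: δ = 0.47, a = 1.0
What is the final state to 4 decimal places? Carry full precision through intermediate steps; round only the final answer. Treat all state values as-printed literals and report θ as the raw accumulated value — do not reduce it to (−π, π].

(19.6152, 2.9405, 0.2961, 14.2150)

after step 1 (δ=0.21, a=2.7): (9.290416, 3.664843, 0.057264, 13.705000)
after step 2 (δ=-0.08, a=2.5): (11.342797, 3.782500, 0.008790, 14.080000)
after step 3 (δ=-0.27, a=-0.5): (13.454715, 3.801065, -0.163125, 14.005000)
after step 4 (δ=-0.12, a=-2.9): (15.527577, 3.459897, -0.237627, 13.570000)
after step 5 (δ=0.35, a=3.3): (17.505878, 2.980746, -0.019093, 14.065000)
after step 6 (δ=0.47, a=1.0): (19.615243, 2.940466, 0.296107, 14.215000)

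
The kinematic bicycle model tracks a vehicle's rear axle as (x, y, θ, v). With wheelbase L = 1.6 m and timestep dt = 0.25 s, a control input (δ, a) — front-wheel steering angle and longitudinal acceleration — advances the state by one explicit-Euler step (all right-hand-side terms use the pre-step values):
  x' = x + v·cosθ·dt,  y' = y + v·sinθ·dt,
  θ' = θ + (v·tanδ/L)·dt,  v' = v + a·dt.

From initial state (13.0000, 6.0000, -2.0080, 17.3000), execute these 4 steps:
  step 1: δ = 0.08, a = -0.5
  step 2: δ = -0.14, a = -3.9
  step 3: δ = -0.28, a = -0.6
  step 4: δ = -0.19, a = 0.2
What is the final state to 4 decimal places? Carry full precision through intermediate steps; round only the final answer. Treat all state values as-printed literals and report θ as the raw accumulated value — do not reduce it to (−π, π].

(4.0539, -6.4240, -3.3796, 16.1000)

after step 1 (δ=0.08, a=-0.5): (11.168761, 2.081813, -1.791287, 17.175000)
after step 2 (δ=-0.14, a=-3.9): (10.229680, -2.107986, -2.169465, 16.200000)
after step 3 (δ=-0.28, a=-0.6): (7.947331, -5.453638, -2.897336, 16.050000)
after step 4 (δ=-0.19, a=0.2): (4.053932, -6.423999, -3.379639, 16.100000)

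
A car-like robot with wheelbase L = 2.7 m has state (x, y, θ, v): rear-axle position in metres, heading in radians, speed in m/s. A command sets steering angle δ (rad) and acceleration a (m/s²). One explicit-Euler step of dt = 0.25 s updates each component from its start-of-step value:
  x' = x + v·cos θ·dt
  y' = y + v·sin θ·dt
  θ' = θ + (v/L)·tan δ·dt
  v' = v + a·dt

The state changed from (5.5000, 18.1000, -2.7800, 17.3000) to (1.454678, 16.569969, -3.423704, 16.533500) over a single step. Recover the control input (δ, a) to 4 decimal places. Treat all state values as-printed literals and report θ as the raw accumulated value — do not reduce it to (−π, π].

a = (v'−v)/dt = (-0.766500)/0.25 = -3.0660
Δθ = θ'−θ = -0.643704;  (v·dt/L) = 17.3000·0.25/2.7 = 1.601852
tan δ = Δθ·L/(v·dt) = -0.401850  →  δ = -0.3821

δ = -0.3821, a = -3.0660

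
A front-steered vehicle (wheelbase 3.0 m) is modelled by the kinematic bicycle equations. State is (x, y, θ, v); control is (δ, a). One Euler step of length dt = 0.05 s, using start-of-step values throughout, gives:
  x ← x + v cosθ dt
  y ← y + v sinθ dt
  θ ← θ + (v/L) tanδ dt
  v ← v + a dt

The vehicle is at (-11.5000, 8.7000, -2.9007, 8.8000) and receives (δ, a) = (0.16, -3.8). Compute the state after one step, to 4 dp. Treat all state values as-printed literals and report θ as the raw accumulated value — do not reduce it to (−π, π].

x' = -11.5000 + 8.8000·cos(-2.9007)·0.05 = -11.9273
y' = 8.7000 + 8.8000·sin(-2.9007)·0.05 = 8.5950
θ' = -2.9007 + (8.8000/3.0)·tan(0.16)·0.05 = -2.8770
v' = 8.8000 − 3.8000·0.05 = 8.6100

(-11.9273, 8.5950, -2.8770, 8.6100)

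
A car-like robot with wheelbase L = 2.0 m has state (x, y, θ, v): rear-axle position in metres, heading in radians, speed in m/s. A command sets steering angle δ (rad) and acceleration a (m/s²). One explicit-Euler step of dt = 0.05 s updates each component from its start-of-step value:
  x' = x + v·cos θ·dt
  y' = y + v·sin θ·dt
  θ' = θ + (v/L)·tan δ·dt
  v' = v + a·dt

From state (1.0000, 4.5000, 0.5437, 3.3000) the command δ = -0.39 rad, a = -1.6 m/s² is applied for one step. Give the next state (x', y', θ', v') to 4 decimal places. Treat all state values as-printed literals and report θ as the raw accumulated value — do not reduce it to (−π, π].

x' = 1.0000 + 3.3000·cos(0.5437)·0.05 = 1.1412
y' = 4.5000 + 3.3000·sin(0.5437)·0.05 = 4.5854
θ' = 0.5437 + (3.3000/2.0)·tan(-0.39)·0.05 = 0.5098
v' = 3.3000 − 1.6000·0.05 = 3.2200

(1.1412, 4.5854, 0.5098, 3.2200)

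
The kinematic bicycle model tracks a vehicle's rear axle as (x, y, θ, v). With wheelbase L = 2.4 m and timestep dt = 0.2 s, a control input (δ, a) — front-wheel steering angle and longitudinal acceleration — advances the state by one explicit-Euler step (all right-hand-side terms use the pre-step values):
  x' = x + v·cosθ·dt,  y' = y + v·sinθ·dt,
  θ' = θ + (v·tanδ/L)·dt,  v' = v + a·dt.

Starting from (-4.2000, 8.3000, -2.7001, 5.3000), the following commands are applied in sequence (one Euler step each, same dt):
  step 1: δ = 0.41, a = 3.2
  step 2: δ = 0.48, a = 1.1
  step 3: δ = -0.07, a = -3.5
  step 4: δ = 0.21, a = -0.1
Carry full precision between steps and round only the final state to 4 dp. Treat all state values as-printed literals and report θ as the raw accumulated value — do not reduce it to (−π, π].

(-7.6067, 5.3615, -2.1894, 5.4400)

after step 1 (δ=0.41, a=3.2): (-5.158362, 7.847073, -2.508138, 5.940000)
after step 2 (δ=0.48, a=1.1): (-6.115875, 7.143857, -2.250436, 6.160000)
after step 3 (δ=-0.07, a=-3.5): (-6.890202, 6.185608, -2.286428, 5.460000)
after step 4 (δ=0.21, a=-0.1): (-7.606657, 5.361498, -2.189448, 5.440000)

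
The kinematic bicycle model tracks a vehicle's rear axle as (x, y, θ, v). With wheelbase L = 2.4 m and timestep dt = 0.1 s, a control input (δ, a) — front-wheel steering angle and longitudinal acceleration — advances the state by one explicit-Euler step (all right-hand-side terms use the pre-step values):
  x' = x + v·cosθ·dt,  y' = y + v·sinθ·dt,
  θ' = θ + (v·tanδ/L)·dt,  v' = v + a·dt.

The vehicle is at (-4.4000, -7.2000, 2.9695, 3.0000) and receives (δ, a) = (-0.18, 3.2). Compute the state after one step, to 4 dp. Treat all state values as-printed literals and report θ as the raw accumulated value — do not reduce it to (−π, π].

x' = -4.4000 + 3.0000·cos(2.9695)·0.1 = -4.6956
y' = -7.2000 + 3.0000·sin(2.9695)·0.1 = -7.1486
θ' = 2.9695 + (3.0000/2.4)·tan(-0.18)·0.1 = 2.9468
v' = 3.0000 + 3.2000·0.1 = 3.3200

(-4.6956, -7.1486, 2.9468, 3.3200)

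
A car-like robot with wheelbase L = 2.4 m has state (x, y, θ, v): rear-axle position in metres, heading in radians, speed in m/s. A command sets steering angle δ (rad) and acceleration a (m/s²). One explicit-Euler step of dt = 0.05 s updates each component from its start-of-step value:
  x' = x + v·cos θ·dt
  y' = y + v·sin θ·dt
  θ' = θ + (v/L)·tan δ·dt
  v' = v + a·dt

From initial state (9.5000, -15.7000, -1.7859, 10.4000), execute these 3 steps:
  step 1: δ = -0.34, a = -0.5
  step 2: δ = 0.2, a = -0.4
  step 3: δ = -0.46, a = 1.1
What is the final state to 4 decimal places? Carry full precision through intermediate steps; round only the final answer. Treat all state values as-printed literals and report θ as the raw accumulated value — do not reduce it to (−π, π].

after step 1 (δ=-0.34, a=-0.5): (9.389007, -16.208016, -1.862543, 10.375000)
after step 2 (δ=0.2, a=-0.4): (9.239801, -16.704845, -1.818728, 10.355000)
after step 3 (δ=-0.46, a=1.1): (9.112745, -17.206764, -1.925611, 10.410000)

(9.1127, -17.2068, -1.9256, 10.4100)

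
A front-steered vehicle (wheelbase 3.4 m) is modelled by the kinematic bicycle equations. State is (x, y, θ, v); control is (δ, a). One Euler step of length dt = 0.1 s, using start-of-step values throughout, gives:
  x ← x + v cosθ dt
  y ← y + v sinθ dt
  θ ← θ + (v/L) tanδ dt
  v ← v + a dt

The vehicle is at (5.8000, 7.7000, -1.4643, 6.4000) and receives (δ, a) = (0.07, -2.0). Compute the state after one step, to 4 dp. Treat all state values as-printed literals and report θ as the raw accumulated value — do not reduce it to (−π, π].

(5.8680, 7.0636, -1.4511, 6.2000)

x' = 5.8000 + 6.4000·cos(-1.4643)·0.1 = 5.8680
y' = 7.7000 + 6.4000·sin(-1.4643)·0.1 = 7.0636
θ' = -1.4643 + (6.4000/3.4)·tan(0.07)·0.1 = -1.4511
v' = 6.4000 − 2.0000·0.1 = 6.2000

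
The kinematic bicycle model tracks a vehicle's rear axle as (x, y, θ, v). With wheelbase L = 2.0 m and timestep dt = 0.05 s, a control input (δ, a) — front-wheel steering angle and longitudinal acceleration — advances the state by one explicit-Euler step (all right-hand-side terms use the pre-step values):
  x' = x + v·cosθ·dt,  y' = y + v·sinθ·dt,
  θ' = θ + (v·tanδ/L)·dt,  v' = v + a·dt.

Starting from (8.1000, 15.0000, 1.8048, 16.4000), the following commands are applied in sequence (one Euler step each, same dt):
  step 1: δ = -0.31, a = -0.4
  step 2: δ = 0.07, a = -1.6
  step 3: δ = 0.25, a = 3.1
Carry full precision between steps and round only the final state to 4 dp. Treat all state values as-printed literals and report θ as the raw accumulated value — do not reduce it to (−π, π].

(7.7192, 17.4203, 1.8062, 16.4550)

after step 1 (δ=-0.31, a=-0.4): (7.909863, 15.797652, 1.673466, 16.380000)
after step 2 (δ=0.07, a=-1.6): (7.825925, 16.612339, 1.702178, 16.300000)
after step 3 (δ=0.25, a=3.1): (7.719157, 17.420315, 1.806229, 16.455000)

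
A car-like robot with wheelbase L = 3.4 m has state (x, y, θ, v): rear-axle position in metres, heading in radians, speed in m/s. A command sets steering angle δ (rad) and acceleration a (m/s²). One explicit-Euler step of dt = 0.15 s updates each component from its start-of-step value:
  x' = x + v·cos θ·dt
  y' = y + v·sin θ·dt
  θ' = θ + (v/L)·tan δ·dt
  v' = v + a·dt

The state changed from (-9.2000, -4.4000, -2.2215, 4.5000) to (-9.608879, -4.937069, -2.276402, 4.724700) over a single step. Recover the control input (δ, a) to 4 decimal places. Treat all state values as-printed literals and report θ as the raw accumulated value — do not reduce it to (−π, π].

a = (v'−v)/dt = (0.224700)/0.15 = 1.4980
Δθ = θ'−θ = -0.054902;  (v·dt/L) = 4.5000·0.15/3.4 = 0.198529
tan δ = Δθ·L/(v·dt) = -0.276543  →  δ = -0.2698

δ = -0.2698, a = 1.4980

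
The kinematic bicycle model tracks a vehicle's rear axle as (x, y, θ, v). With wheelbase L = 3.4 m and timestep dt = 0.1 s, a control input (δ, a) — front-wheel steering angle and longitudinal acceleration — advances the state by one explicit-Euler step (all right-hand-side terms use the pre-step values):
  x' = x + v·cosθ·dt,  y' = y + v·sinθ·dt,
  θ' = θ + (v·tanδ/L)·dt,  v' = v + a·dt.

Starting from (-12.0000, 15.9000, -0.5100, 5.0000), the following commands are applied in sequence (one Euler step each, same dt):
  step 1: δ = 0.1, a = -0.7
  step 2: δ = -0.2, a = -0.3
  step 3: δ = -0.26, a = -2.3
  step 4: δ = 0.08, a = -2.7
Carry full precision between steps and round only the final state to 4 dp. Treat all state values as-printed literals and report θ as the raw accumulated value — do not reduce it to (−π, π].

after step 1 (δ=0.1, a=-0.7): (-11.563628, 15.655911, -0.495245, 4.930000)
after step 2 (δ=-0.2, a=-0.3): (-11.129861, 15.421615, -0.524638, 4.900000)
after step 3 (δ=-0.26, a=-2.3): (-10.705763, 15.176174, -0.562976, 4.670000)
after step 4 (δ=0.08, a=-2.7): (-10.310835, 14.926933, -0.551965, 4.400000)

(-10.3108, 14.9269, -0.5520, 4.4000)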